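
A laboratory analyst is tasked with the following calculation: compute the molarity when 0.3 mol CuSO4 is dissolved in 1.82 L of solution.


M = n/V = 0.3/1.82 = 0.165 mol/L

0.165 M


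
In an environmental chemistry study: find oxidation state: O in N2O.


O is usually -2
Oxidation number: -2

-2


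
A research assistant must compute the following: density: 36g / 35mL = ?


ρ = mass/volume
= 36/35
= 1.029 g/mL

1.029 g/mL


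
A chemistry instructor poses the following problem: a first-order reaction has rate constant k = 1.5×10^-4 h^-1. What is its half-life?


t½ = ln2/k = 0.693147/(1.5×10^-4 h^-1)
= 4621 h

4621 h


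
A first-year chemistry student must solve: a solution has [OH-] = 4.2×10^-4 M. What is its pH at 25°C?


pOH = -log10([OH-]) = -log10(4.2×10^-4)
= 4 - log10(4.2) = 3.38
pH = 14 - pOH = 14 - 3.38 = 10.62

10.62


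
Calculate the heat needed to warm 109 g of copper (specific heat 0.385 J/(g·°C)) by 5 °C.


q = mcΔT = 109 × 0.385 × 5
= 209.83 J

209.83 J


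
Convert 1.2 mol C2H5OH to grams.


M(C2H5OH) = 46.07 g/mol
mass = n × M = 1.2 × 46.07 = 55.28 g

55.28 g


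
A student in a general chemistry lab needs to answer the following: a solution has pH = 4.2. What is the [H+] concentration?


[H+] = 10^(-pH) = 10^(-4.2)
= 6.31×10^-5 M

6.31×10^-5 M


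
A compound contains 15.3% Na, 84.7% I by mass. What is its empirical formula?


Assume 100 g sample. Moles of each element:
  Na: 15.3/22.99 = 0.666 mol
  I: 84.7/126.9 = 0.667 mol
Divide by smallest (0.666):
  Na: 0.666/0.666 = 1.0
  I: 0.667/0.666 = 1.0
Empirical formula: NaI

NaI


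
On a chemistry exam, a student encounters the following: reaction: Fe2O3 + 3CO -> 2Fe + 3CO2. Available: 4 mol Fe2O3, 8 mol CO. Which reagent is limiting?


Mole ratio available / coefficient:
  Fe2O3: 4/1 = 4.000
  CO: 8/3 = 2.667
Smaller ratio is limiting.

CO


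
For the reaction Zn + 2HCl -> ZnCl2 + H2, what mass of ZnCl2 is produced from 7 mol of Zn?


Mole ratio ZnCl2:Zn = 1:1
n(ZnCl2) = 7 × 1/1 = 7.000 mol
mass = 7.000 × 136.28 = 953.96 g

953.96 g


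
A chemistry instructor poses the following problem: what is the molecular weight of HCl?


M(HCl) = 1×1.008 + 1×35.45
= 1.01 + 35.45
= 36.46 g/mol

36.46 g/mol


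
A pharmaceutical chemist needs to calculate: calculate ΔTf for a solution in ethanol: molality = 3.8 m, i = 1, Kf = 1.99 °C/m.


ΔTf = Kf × m × i
= 1.99 × 3.8 × 1
= 7.562 °C

7.562 °C


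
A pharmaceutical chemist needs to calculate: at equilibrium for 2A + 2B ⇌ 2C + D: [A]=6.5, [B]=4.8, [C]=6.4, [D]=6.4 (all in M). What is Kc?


Kc = [C]^2[D]/([A]^2[B]^2)
= (6.4^2 × 6.4^1)/(6.5^2 × 4.8^2)
= 262.144/973.44
= 0.2693

0.2693


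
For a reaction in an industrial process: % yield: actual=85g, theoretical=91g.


% yield = actual/theoretical × 100
= 85/91 × 100
= 93.41%

93.41%


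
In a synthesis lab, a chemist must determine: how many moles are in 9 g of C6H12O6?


M(C6H12O6) = 180.16 g/mol
n = mass/M = 9/180.16 = 0.05 mol

0.05 mol


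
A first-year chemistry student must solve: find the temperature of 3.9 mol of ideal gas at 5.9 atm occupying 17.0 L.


PV = nRT  (R = 0.08206 L·atm/(mol·K))
T = PV/(nR) = 5.9×17.0/(3.9×0.08206)
= 100.30/0.320034
= 313.40 K

313.40 K


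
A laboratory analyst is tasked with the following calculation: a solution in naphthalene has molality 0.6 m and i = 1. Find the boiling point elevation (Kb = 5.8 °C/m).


ΔTb = Kb × m × i
= 5.8 × 0.6 × 1
= 3.48 °C

3.48 °C


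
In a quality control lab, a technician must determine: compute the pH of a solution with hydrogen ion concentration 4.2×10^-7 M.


pH = -log10([H+]) = -log10(4.2×10^-7)
= 7 - log10(4.2)
= 7 - 0.62
= 6.38

6.38


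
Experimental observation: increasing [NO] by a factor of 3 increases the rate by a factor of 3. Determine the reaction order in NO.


rate ∝ [NO]^n
3^n = 3 → n = 1
Order in NO: 1

1


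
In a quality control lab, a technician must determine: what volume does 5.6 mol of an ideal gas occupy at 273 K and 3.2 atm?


PV = nRT  (R = 0.08206 L·atm/(mol·K))
V = nRT/P = 5.6×0.08206×273/3.2
= 39.204 L

39.204 L


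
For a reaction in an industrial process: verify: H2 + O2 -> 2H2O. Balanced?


Equation: H2 + O2 -> 2H2O
Check atoms: H: 2≠4, O: 2=2
Not balanced

No, not balanced


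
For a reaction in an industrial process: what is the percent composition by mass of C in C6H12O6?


M(C6H12O6) = 6×12.01 + 12×1.008 + 6×16.0 = 180.156 g/mol
Mass of C = 6 × 12.01 = 72.06 g/mol
% C = 72.06/180.156 × 100 = 40.00%

40.00%


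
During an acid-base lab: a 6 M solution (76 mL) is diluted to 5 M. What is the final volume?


C1V1 = C2V2
6 × 76 = 5 × V2
V2 = 456/5 = 91.2 mL

91.2 mL


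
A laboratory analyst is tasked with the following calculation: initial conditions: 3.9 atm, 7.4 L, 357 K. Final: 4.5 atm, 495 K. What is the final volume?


P1V1/T1 = P2V2/T2
V2 = P1V1T2/(T1P2)
= 3.9×7.4×495/(357×4.5)
= 8.892 L

8.892 L


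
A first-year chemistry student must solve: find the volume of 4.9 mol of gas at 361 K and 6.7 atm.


PV = nRT  (R = 0.08206 L·atm/(mol·K))
V = nRT/P = 4.9×0.08206×361/6.7
= 21.665 L

21.665 L


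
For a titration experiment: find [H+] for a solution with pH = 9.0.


[H+] = 10^(-pH) = 10^(-9.0)
= 1.0×10^-9 M

1.0×10^-9 M


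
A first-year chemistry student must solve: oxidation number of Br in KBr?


halide: -1
Oxidation number: -1

-1


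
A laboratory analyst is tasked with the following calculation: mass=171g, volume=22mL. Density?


ρ = mass/volume
= 171/22
= 7.773 g/mL

7.773 g/mL


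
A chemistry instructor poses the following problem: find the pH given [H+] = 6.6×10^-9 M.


pH = -log10([H+]) = -log10(6.6×10^-9)
= 9 - log10(6.6)
= 9 - 0.82
= 8.18

8.18


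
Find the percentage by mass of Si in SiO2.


M(SiO2) = 1×28.09 + 2×16.0 = 60.09 g/mol
Mass of Si = 1 × 28.09 = 28.09 g/mol
% Si = 28.09/60.09 × 100 = 46.75%

46.75%


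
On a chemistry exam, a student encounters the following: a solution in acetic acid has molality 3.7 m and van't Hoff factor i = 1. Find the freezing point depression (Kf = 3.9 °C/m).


ΔTf = Kf × m × i
= 3.9 × 3.7 × 1
= 14.43 °C

14.43 °C


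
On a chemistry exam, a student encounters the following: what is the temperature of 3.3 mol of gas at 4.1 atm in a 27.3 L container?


PV = nRT  (R = 0.08206 L·atm/(mol·K))
T = PV/(nR) = 4.1×27.3/(3.3×0.08206)
= 111.93/0.270798
= 413.33 K

413.33 K


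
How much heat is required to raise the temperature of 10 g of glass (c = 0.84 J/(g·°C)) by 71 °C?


q = mcΔT = 10 × 0.84 × 71
= 596.40 J

596.40 J


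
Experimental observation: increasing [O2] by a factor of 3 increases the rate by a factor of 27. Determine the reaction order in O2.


rate ∝ [O2]^n
3^n = 27 → n = 3
Order in O2: 3

3


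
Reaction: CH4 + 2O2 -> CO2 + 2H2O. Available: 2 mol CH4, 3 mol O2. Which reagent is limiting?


Mole ratio available / coefficient:
  CH4: 2/1 = 2.000
  O2: 3/2 = 1.500
Smaller ratio is limiting.

O2


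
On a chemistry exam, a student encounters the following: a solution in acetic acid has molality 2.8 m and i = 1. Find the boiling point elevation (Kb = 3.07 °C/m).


ΔTb = Kb × m × i
= 3.07 × 2.8 × 1
= 8.596 °C

8.596 °C


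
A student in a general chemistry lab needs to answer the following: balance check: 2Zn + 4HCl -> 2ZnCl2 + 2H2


Equation: 2Zn + 4HCl -> 2ZnCl2 + 2H2
Check atoms: Cl: 4=4, H: 4=4, Zn: 2=2
Balanced

Yes, balanced


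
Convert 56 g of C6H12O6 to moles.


M(C6H12O6) = 180.16 g/mol
n = mass/M = 56/180.16 = 0.3108 mol

0.3108 mol


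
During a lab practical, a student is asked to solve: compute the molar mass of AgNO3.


M(AgNO3) = 1×107.87 + 1×14.01 + 3×16.0
= 107.87 + 14.01 + 48.0
= 169.88 g/mol

169.88 g/mol


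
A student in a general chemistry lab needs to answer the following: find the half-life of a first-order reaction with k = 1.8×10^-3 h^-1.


t½ = ln2/k = 0.693147/(1.8×10^-3 h^-1)
= 385.1 h

385.1 h


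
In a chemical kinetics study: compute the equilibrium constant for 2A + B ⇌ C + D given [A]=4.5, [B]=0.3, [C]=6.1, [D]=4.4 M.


Kc = [C][D]/([A]^2[B])
= (6.1^1 × 4.4^1)/(4.5^2 × 0.3^1)
= 26.84/6.075
= 4.418

4.418


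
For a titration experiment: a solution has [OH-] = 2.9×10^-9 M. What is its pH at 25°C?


pOH = -log10([OH-]) = -log10(2.9×10^-9)
= 9 - log10(2.9) = 8.54
pH = 14 - pOH = 14 - 8.54 = 5.46

5.46


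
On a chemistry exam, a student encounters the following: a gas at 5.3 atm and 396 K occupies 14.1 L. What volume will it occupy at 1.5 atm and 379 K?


P1V1/T1 = P2V2/T2
V2 = P1V1T2/(T1P2)
= 5.3×14.1×379/(396×1.5)
= 47.681 L

47.681 L


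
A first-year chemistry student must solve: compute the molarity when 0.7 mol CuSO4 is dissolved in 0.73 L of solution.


M = n/V = 0.7/0.73 = 0.959 mol/L

0.959 M


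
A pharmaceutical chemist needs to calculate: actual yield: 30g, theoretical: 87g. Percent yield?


% yield = actual/theoretical × 100
= 30/87 × 100
= 34.48%

34.48%


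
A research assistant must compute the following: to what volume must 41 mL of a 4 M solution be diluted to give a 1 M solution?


C1V1 = C2V2
4 × 41 = 1 × V2
V2 = 164/1 = 164.0 mL

164.0 mL


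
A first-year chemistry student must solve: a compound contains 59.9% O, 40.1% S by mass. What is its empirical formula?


Assume 100 g sample. Moles of each element:
  O: 59.9/16.0 = 3.744 mol
  S: 40.1/32.07 = 1.25 mol
Divide by smallest (1.25):
  O: 3.744/1.25 = 3.0
  S: 1.25/1.25 = 1.0
Empirical formula: SO3

SO3


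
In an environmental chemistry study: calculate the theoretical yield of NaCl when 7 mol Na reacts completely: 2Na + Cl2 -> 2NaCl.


Mole ratio NaCl:Na = 2:2
n(NaCl) = 7 × 2/2 = 7.000 mol
mass = 7.000 × 58.44 = 409.08 g

409.08 g


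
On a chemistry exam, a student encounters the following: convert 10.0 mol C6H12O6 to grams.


M(C6H12O6) = 180.16 g/mol
mass = n × M = 10.0 × 180.16 = 1801.60 g

1801.60 g


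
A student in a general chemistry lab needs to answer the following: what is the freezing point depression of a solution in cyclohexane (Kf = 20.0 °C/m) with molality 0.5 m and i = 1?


ΔTf = Kf × m × i
= 20.0 × 0.5 × 1
= 10.0 °C

10.0 °C


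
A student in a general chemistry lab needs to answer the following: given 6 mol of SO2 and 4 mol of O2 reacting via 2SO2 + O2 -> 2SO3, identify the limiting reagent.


Mole ratio available / coefficient:
  SO2: 6/2 = 3.000
  O2: 4/1 = 4.000
Smaller ratio is limiting.

SO2


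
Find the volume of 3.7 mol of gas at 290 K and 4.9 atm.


PV = nRT  (R = 0.08206 L·atm/(mol·K))
V = nRT/P = 3.7×0.08206×290/4.9
= 17.969 L

17.969 L


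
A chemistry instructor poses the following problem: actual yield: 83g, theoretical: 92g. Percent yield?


% yield = actual/theoretical × 100
= 83/92 × 100
= 90.22%

90.22%


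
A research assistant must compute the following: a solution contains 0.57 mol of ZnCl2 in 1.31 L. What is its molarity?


M = n/V = 0.57/1.31 = 0.435 mol/L

0.435 M


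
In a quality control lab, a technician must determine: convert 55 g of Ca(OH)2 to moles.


M(Ca(OH)2) = 74.1 g/mol
n = mass/M = 55/74.1 = 0.7422 mol

0.7422 mol


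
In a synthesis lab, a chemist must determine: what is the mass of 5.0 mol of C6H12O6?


M(C6H12O6) = 180.16 g/mol
mass = n × M = 5.0 × 180.16 = 900.80 g

900.80 g


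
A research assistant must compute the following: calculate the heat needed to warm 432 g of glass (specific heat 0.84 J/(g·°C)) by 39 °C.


q = mcΔT = 432 × 0.84 × 39
= 14152.32 J

14152.32 J


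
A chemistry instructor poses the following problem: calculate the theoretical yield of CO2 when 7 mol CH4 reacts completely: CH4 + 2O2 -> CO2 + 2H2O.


Mole ratio CO2:CH4 = 1:1
n(CO2) = 7 × 1/1 = 7.000 mol
mass = 7.000 × 44.01 = 308.07 g

308.07 g


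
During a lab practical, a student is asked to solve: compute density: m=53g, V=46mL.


ρ = mass/volume
= 53/46
= 1.152 g/mL

1.152 g/mL


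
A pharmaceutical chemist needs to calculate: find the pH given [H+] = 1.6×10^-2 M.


pH = -log10([H+]) = -log10(1.6×10^-2)
= 2 - log10(1.6)
= 2 - 0.2
= 1.8

1.8


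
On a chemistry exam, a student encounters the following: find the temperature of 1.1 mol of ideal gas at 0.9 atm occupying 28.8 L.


PV = nRT  (R = 0.08206 L·atm/(mol·K))
T = PV/(nR) = 0.9×28.8/(1.1×0.08206)
= 25.92/0.090266
= 287.15 K

287.15 K


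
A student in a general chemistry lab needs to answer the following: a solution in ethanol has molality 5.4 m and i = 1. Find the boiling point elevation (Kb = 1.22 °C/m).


ΔTb = Kb × m × i
= 1.22 × 5.4 × 1
= 6.588 °C

6.588 °C


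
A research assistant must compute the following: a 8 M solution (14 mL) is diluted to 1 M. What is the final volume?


C1V1 = C2V2
8 × 14 = 1 × V2
V2 = 112/1 = 112.0 mL

112.0 mL


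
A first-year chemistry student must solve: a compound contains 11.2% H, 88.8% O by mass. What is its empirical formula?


Assume 100 g sample. Moles of each element:
  H: 11.2/1.008 = 11.111 mol
  O: 88.8/16.0 = 5.55 mol
Divide by smallest (5.55):
  H: 11.111/5.55 = 2.0
  O: 5.55/5.55 = 1.0
Empirical formula: H2O

H2O


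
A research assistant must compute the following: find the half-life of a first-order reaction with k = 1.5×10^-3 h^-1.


t½ = ln2/k = 0.693147/(1.5×10^-3 h^-1)
= 462.1 h

462.1 h


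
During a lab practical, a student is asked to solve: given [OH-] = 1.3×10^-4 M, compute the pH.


pOH = -log10([OH-]) = -log10(1.3×10^-4)
= 4 - log10(1.3) = 3.89
pH = 14 - pOH = 14 - 3.89 = 10.11

10.11


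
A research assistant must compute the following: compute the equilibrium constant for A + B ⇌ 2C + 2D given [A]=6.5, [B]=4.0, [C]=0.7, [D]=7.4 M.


Kc = [C]^2[D]^2/([A][B])
= (0.7^2 × 7.4^2)/(6.5^1 × 4.0^1)
= 26.8324/26
= 1.032

1.032


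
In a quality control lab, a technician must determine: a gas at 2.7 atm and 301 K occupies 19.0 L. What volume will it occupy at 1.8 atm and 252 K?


P1V1/T1 = P2V2/T2
V2 = P1V1T2/(T1P2)
= 2.7×19.0×252/(301×1.8)
= 23.86 L

23.86 L


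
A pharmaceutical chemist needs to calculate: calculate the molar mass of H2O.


M(H2O) = 2×1.008 + 1×16.0
= 2.02 + 16.0
= 18.02 g/mol

18.02 g/mol


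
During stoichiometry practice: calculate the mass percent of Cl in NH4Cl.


M(NH4Cl) = 1×14.01 + 4×1.008 + 1×35.45 = 53.492 g/mol
Mass of Cl = 1 × 35.45 = 35.45 g/mol
% Cl = 35.45/53.492 × 100 = 66.27%

66.27%


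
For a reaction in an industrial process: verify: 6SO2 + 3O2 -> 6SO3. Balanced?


Equation: 6SO2 + 3O2 -> 6SO3
Check atoms: O: 18=18, S: 6=6
Balanced

Yes, balanced


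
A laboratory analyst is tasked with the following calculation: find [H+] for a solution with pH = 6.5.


[H+] = 10^(-pH) = 10^(-6.5)
= 3.16×10^-7 M

3.16×10^-7 M


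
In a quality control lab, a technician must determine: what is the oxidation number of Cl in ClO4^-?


x + 4(-2) = -1, so x = +7
Oxidation number: +7

+7


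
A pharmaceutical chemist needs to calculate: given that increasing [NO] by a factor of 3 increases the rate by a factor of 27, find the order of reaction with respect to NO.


rate ∝ [NO]^n
3^n = 27 → n = 3
Order in NO: 3

3


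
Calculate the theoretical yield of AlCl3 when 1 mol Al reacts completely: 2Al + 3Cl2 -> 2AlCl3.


Mole ratio AlCl3:Al = 2:2
n(AlCl3) = 1 × 2/2 = 1.000 mol
mass = 1.000 × 133.33 = 133.33 g

133.33 g


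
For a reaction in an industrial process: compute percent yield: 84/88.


% yield = actual/theoretical × 100
= 84/88 × 100
= 95.45%

95.45%


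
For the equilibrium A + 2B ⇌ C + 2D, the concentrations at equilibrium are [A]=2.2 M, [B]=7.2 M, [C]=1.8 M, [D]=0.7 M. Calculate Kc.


Kc = [C][D]^2/([A][B]^2)
= (1.8^1 × 0.7^2)/(2.2^1 × 7.2^2)
= 0.882/114.048
= 0.007734

0.007734


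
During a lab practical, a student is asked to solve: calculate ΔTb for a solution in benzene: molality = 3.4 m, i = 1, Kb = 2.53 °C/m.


ΔTb = Kb × m × i
= 2.53 × 3.4 × 1
= 8.602 °C

8.602 °C


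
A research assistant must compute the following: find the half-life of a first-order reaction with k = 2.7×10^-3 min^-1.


t½ = ln2/k = 0.693147/(2.7×10^-3 min^-1)
= 256.7 min

256.7 min


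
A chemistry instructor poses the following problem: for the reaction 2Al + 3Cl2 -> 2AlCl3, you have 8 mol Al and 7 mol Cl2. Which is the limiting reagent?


Mole ratio available / coefficient:
  Al: 8/2 = 4.000
  Cl2: 7/3 = 2.333
Smaller ratio is limiting.

Cl2


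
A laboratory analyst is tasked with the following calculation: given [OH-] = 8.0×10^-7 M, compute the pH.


pOH = -log10([OH-]) = -log10(8.0×10^-7)
= 7 - log10(8.0) = 6.1
pH = 14 - pOH = 14 - 6.1 = 7.9

7.9


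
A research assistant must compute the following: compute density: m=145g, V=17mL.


ρ = mass/volume
= 145/17
= 8.529 g/mL

8.529 g/mL


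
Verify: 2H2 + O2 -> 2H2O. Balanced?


Equation: 2H2 + O2 -> 2H2O
Check atoms: H: 4=4, O: 2=2
Balanced

Yes, balanced


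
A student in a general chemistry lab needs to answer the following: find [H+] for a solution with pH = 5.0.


[H+] = 10^(-pH) = 10^(-5.0)
= 1.0×10^-5 M

1.0×10^-5 M


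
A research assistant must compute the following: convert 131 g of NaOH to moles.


M(NaOH) = 40.0 g/mol
n = mass/M = 131/40.0 = 3.275 mol

3.275 mol


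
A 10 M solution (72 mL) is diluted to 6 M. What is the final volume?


C1V1 = C2V2
10 × 72 = 6 × V2
V2 = 720/6 = 120.0 mL

120.0 mL


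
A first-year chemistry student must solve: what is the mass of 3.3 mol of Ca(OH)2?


M(Ca(OH)2) = 74.1 g/mol
mass = n × M = 3.3 × 74.1 = 244.53 g

244.53 g


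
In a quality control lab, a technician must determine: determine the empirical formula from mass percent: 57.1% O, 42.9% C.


Assume 100 g sample. Moles of each element:
  O: 57.1/16.0 = 3.569 mol
  C: 42.9/12.01 = 3.572 mol
Divide by smallest (3.569):
  O: 3.569/3.569 = 1.0
  C: 3.572/3.569 = 1.0
Empirical formula: CO

CO


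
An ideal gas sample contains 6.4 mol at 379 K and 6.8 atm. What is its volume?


PV = nRT  (R = 0.08206 L·atm/(mol·K))
V = nRT/P = 6.4×0.08206×379/6.8
= 29.271 L

29.271 L


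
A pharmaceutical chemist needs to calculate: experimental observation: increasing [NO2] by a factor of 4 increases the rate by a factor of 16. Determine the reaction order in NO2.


rate ∝ [NO2]^n
4^n = 16 → n = 2
Order in NO2: 2

2


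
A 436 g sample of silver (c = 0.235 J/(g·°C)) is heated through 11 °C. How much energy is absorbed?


q = mcΔT = 436 × 0.235 × 11
= 1127.06 J

1127.06 J


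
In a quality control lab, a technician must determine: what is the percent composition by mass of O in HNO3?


M(HNO3) = 1×1.008 + 1×14.01 + 3×16.0 = 63.018 g/mol
Mass of O = 3 × 16.0 = 48.00 g/mol
% O = 48.00/63.018 × 100 = 76.17%

76.17%


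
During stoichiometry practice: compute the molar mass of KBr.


M(KBr) = 1×39.1 + 1×79.9
= 39.1 + 79.9
= 119.0 g/mol

119.0 g/mol


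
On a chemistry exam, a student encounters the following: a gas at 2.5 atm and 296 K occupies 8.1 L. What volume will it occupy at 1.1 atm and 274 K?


P1V1/T1 = P2V2/T2
V2 = P1V1T2/(T1P2)
= 2.5×8.1×274/(296×1.1)
= 17.041 L

17.041 L


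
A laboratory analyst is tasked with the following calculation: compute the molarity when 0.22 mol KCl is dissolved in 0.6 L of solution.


M = n/V = 0.22/0.6 = 0.367 mol/L

0.367 M


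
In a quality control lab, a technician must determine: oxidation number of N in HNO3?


(+1) + x + 3(-2) = 0, so x = +5
Oxidation number: +5

+5


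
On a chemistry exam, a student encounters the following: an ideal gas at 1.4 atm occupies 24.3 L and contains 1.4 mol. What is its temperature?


PV = nRT  (R = 0.08206 L·atm/(mol·K))
T = PV/(nR) = 1.4×24.3/(1.4×0.08206)
= 34.02/0.114884
= 296.12 K

296.12 K


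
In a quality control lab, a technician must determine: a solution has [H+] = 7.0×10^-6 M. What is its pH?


pH = -log10([H+]) = -log10(7.0×10^-6)
= 6 - log10(7.0)
= 6 - 0.85
= 5.15

5.15


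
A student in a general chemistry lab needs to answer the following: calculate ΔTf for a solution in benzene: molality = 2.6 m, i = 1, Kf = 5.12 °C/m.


ΔTf = Kf × m × i
= 5.12 × 2.6 × 1
= 13.312 °C

13.312 °C


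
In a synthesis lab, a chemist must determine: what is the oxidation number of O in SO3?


O is usually -2
Oxidation number: -2

-2


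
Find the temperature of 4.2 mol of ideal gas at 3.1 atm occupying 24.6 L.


PV = nRT  (R = 0.08206 L·atm/(mol·K))
T = PV/(nR) = 3.1×24.6/(4.2×0.08206)
= 76.26/0.344652
= 221.27 K

221.27 K


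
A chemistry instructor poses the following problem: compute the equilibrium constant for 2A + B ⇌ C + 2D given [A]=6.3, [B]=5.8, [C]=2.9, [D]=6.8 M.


Kc = [C][D]^2/([A]^2[B])
= (2.9^1 × 6.8^2)/(6.3^2 × 5.8^1)
= 134.096/230.202
= 0.5825

0.5825


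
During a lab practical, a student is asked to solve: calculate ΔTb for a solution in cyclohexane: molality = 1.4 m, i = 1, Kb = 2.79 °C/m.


ΔTb = Kb × m × i
= 2.79 × 1.4 × 1
= 3.906 °C

3.906 °C


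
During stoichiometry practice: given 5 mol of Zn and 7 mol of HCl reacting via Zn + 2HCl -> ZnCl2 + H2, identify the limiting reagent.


Mole ratio available / coefficient:
  Zn: 5/1 = 5.000
  HCl: 7/2 = 3.500
Smaller ratio is limiting.

HCl


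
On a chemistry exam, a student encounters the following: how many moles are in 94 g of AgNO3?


M(AgNO3) = 169.88 g/mol
n = mass/M = 94/169.88 = 0.5533 mol

0.5533 mol


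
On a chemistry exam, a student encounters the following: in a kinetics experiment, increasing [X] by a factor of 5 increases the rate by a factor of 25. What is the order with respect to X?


rate ∝ [X]^n
5^n = 25 → n = 2
Order in X: 2

2


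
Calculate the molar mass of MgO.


M(MgO) = 1×24.31 + 1×16.0
= 24.31 + 16.0
= 40.31 g/mol

40.31 g/mol


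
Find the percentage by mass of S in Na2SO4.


M(Na2SO4) = 2×22.99 + 1×32.07 + 4×16.0 = 142.05 g/mol
Mass of S = 1 × 32.07 = 32.07 g/mol
% S = 32.07/142.05 × 100 = 22.58%

22.58%


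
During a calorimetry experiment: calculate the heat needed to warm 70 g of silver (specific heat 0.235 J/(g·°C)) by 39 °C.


q = mcΔT = 70 × 0.235 × 39
= 641.55 J

641.55 J


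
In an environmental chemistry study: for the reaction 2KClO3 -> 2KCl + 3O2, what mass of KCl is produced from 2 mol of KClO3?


Mole ratio KCl:KClO3 = 2:2
n(KCl) = 2 × 2/2 = 2.000 mol
mass = 2.000 × 74.55 = 149.1 g

149.1 g


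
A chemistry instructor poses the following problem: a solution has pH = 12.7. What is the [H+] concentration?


[H+] = 10^(-pH) = 10^(-12.7)
= 2.0×10^-13 M

2.0×10^-13 M


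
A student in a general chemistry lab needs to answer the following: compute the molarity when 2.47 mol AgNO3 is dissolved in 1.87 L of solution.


M = n/V = 2.47/1.87 = 1.321 mol/L

1.321 M


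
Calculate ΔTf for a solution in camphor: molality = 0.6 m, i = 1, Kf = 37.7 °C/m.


ΔTf = Kf × m × i
= 37.7 × 0.6 × 1
= 22.62 °C

22.62 °C


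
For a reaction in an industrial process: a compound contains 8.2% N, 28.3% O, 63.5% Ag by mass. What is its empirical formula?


Assume 100 g sample. Moles of each element:
  N: 8.2/14.01 = 0.585 mol
  O: 28.3/16.0 = 1.769 mol
  Ag: 63.5/107.87 = 0.589 mol
Divide by smallest (0.585):
  N: 0.585/0.585 = 1.0
  O: 1.769/0.585 = 3.02
  Ag: 0.589/0.585 = 1.01
Empirical formula: AgNO3

AgNO3


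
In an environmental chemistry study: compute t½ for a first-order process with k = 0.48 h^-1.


t½ = ln2/k = 0.693147/(0.48 h^-1)
= 1.444 h

1.444 h


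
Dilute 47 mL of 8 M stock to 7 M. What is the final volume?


C1V1 = C2V2
8 × 47 = 7 × V2
V2 = 376/7 = 53.71 mL

53.71 mL


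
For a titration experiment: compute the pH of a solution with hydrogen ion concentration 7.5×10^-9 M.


pH = -log10([H+]) = -log10(7.5×10^-9)
= 9 - log10(7.5)
= 9 - 0.88
= 8.12

8.12


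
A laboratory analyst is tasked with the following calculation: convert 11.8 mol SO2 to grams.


M(SO2) = 64.07 g/mol
mass = n × M = 11.8 × 64.07 = 756.03 g

756.03 g


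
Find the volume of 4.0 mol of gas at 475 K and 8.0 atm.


PV = nRT  (R = 0.08206 L·atm/(mol·K))
V = nRT/P = 4.0×0.08206×475/8.0
= 19.489 L

19.489 L


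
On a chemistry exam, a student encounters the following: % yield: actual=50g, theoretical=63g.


% yield = actual/theoretical × 100
= 50/63 × 100
= 79.37%

79.37%


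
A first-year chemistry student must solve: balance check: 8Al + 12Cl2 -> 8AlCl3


Equation: 8Al + 12Cl2 -> 8AlCl3
Check atoms: Al: 8=8, Cl: 24=24
Balanced

Yes, balanced


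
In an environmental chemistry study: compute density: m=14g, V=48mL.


ρ = mass/volume
= 14/48
= 0.292 g/mL

0.292 g/mL


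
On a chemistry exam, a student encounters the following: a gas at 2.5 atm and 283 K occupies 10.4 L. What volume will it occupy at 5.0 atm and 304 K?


P1V1/T1 = P2V2/T2
V2 = P1V1T2/(T1P2)
= 2.5×10.4×304/(283×5.0)
= 5.586 L

5.586 L


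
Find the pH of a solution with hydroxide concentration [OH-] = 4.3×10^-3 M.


pOH = -log10([OH-]) = -log10(4.3×10^-3)
= 3 - log10(4.3) = 2.37
pH = 14 - pOH = 14 - 2.37 = 11.63

11.63


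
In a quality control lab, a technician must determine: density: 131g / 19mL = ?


ρ = mass/volume
= 131/19
= 6.895 g/mL

6.895 g/mL


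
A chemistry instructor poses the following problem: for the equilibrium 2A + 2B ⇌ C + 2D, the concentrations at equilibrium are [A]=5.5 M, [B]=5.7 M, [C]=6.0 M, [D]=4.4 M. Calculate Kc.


Kc = [C][D]^2/([A]^2[B]^2)
= (6.0^1 × 4.4^2)/(5.5^2 × 5.7^2)
= 116.16/982.8225
= 0.1182

0.1182


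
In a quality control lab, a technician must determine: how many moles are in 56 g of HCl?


M(HCl) = 36.46 g/mol
n = mass/M = 56/36.46 = 1.5359 mol

1.5359 mol


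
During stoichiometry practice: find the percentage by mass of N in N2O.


M(N2O) = 2×14.01 + 1×16.0 = 44.02 g/mol
Mass of N = 2 × 14.01 = 28.02 g/mol
% N = 28.02/44.02 × 100 = 63.65%

63.65%


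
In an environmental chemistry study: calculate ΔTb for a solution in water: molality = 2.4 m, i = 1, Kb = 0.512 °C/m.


ΔTb = Kb × m × i
= 0.512 × 2.4 × 1
= 1.2288 °C

1.2288 °C


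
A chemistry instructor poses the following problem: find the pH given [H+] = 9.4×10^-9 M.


pH = -log10([H+]) = -log10(9.4×10^-9)
= 9 - log10(9.4)
= 9 - 0.97
= 8.03

8.03


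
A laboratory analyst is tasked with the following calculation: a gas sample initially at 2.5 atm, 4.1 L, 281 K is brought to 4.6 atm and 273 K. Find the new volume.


P1V1/T1 = P2V2/T2
V2 = P1V1T2/(T1P2)
= 2.5×4.1×273/(281×4.6)
= 2.165 L

2.165 L


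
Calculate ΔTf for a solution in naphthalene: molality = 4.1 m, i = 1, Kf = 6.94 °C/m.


ΔTf = Kf × m × i
= 6.94 × 4.1 × 1
= 28.454 °C

28.454 °C


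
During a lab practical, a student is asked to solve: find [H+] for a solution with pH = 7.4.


[H+] = 10^(-pH) = 10^(-7.4)
= 3.98×10^-8 M

3.98×10^-8 M


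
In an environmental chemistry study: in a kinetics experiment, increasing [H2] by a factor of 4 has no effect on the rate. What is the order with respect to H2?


rate ∝ [H2]^n
rate ∝ [H2]^0
Order in H2: 0

0


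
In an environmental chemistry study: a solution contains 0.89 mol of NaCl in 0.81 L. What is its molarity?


M = n/V = 0.89/0.81 = 1.099 mol/L

1.099 M


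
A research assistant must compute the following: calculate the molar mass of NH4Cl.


M(NH4Cl) = 1×14.01 + 4×1.008 + 1×35.45
= 14.01 + 4.03 + 35.45
= 53.49 g/mol

53.49 g/mol


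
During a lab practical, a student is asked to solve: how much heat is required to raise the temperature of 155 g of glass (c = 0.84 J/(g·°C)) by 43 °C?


q = mcΔT = 155 × 0.84 × 43
= 5598.60 J

5598.60 J


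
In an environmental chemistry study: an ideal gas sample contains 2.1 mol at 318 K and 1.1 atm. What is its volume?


PV = nRT  (R = 0.08206 L·atm/(mol·K))
V = nRT/P = 2.1×0.08206×318/1.1
= 49.818 L

49.818 L


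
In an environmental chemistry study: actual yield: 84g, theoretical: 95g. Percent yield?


% yield = actual/theoretical × 100
= 84/95 × 100
= 88.42%

88.42%


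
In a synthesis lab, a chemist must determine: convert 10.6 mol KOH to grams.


M(KOH) = 56.11 g/mol
mass = n × M = 10.6 × 56.11 = 594.77 g

594.77 g


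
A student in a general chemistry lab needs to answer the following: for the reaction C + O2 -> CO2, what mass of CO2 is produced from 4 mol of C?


Mole ratio CO2:C = 1:1
n(CO2) = 4 × 1/1 = 4.000 mol
mass = 4.000 × 44.01 = 176.04 g

176.04 g


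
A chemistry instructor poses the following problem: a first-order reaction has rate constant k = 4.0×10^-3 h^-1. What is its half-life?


t½ = ln2/k = 0.693147/(4.0×10^-3 h^-1)
= 173.3 h

173.3 h


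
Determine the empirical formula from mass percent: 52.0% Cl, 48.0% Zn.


Assume 100 g sample. Moles of each element:
  Cl: 52.0/35.45 = 1.467 mol
  Zn: 48.0/65.38 = 0.734 mol
Divide by smallest (0.734):
  Cl: 1.467/0.734 = 2.0
  Zn: 0.734/0.734 = 1.0
Empirical formula: ZnCl2

ZnCl2


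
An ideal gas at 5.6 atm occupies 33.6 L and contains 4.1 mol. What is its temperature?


PV = nRT  (R = 0.08206 L·atm/(mol·K))
T = PV/(nR) = 5.6×33.6/(4.1×0.08206)
= 188.16/0.336446
= 559.26 K

559.26 K


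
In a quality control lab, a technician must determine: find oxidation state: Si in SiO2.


x + 2(-2) = 0, so x = +4
Oxidation number: +4

+4


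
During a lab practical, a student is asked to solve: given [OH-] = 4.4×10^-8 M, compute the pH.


pOH = -log10([OH-]) = -log10(4.4×10^-8)
= 8 - log10(4.4) = 7.36
pH = 14 - pOH = 14 - 7.36 = 6.64

6.64


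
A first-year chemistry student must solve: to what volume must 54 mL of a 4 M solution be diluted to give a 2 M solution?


C1V1 = C2V2
4 × 54 = 2 × V2
V2 = 216/2 = 108.0 mL

108.0 mL


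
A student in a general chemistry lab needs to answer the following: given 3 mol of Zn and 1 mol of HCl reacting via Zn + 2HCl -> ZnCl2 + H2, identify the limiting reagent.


Mole ratio available / coefficient:
  Zn: 3/1 = 3.000
  HCl: 1/2 = 0.500
Smaller ratio is limiting.

HCl


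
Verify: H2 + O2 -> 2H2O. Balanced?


Equation: H2 + O2 -> 2H2O
Check atoms: H: 2≠4, O: 2=2
Not balanced

No, not balanced


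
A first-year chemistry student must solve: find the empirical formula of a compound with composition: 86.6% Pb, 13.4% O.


Assume 100 g sample. Moles of each element:
  Pb: 86.6/207.2 = 0.418 mol
  O: 13.4/16.0 = 0.838 mol
Divide by smallest (0.418):
  Pb: 0.418/0.418 = 1.0
  O: 0.838/0.418 = 2.0
Empirical formula: PbO2

PbO2


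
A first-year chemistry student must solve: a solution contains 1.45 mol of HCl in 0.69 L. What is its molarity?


M = n/V = 1.45/0.69 = 2.101 mol/L

2.101 M


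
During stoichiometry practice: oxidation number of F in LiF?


F is always -1
Oxidation number: -1

-1


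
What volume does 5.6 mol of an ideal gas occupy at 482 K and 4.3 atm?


PV = nRT  (R = 0.08206 L·atm/(mol·K))
V = nRT/P = 5.6×0.08206×482/4.3
= 51.511 L

51.511 L


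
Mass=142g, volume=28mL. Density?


ρ = mass/volume
= 142/28
= 5.071 g/mL

5.071 g/mL


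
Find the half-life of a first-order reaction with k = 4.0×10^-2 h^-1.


t½ = ln2/k = 0.693147/(4.0×10^-2 h^-1)
= 17.33 h

17.33 h


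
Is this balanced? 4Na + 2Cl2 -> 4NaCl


Equation: 4Na + 2Cl2 -> 4NaCl
Check atoms: Cl: 4=4, Na: 4=4
Balanced

Yes, balanced


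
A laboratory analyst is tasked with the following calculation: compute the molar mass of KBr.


M(KBr) = 1×39.1 + 1×79.9
= 39.1 + 79.9
= 119.0 g/mol

119.0 g/mol


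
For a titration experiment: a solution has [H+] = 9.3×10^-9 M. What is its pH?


pH = -log10([H+]) = -log10(9.3×10^-9)
= 9 - log10(9.3)
= 9 - 0.97
= 8.03

8.03


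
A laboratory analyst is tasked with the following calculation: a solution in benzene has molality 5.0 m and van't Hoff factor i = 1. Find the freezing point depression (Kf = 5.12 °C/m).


ΔTf = Kf × m × i
= 5.12 × 5.0 × 1
= 25.6 °C

25.6 °C


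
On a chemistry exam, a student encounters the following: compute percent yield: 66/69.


% yield = actual/theoretical × 100
= 66/69 × 100
= 95.65%

95.65%


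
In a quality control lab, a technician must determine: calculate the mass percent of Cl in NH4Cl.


M(NH4Cl) = 1×14.01 + 4×1.008 + 1×35.45 = 53.492 g/mol
Mass of Cl = 1 × 35.45 = 35.45 g/mol
% Cl = 35.45/53.492 × 100 = 66.27%

66.27%


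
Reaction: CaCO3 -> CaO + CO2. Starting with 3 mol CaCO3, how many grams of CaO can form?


Mole ratio CaO:CaCO3 = 1:1
n(CaO) = 3 × 1/1 = 3.000 mol
mass = 3.000 × 56.08 = 168.24 g

168.24 g


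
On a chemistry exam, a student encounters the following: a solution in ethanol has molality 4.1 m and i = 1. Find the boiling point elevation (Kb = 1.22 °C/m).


ΔTb = Kb × m × i
= 1.22 × 4.1 × 1
= 5.002 °C

5.002 °C


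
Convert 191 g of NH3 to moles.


M(NH3) = 17.03 g/mol
n = mass/M = 191/17.03 = 11.2155 mol

11.2155 mol


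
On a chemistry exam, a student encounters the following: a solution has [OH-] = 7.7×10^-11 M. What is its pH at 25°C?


pOH = -log10([OH-]) = -log10(7.7×10^-11)
= 11 - log10(7.7) = 10.11
pH = 14 - pOH = 14 - 10.11 = 3.89

3.89


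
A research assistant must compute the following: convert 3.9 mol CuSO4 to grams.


M(CuSO4) = 159.62 g/mol
mass = n × M = 3.9 × 159.62 = 622.52 g

622.52 g


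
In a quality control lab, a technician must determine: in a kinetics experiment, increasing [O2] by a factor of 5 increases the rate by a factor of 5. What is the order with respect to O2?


rate ∝ [O2]^n
5^n = 5 → n = 1
Order in O2: 1

1


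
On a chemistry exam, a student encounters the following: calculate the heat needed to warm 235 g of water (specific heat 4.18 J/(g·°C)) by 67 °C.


q = mcΔT = 235 × 4.18 × 67
= 65814.10 J

65814.10 J


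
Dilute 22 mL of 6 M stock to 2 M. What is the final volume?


C1V1 = C2V2
6 × 22 = 2 × V2
V2 = 132/2 = 66.0 mL

66.0 mL


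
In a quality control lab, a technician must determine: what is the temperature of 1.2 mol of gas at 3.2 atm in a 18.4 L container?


PV = nRT  (R = 0.08206 L·atm/(mol·K))
T = PV/(nR) = 3.2×18.4/(1.2×0.08206)
= 58.88/0.098472
= 597.94 K

597.94 K


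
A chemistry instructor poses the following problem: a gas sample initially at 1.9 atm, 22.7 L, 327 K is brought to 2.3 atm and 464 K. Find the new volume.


P1V1/T1 = P2V2/T2
V2 = P1V1T2/(T1P2)
= 1.9×22.7×464/(327×2.3)
= 26.609 L

26.609 L


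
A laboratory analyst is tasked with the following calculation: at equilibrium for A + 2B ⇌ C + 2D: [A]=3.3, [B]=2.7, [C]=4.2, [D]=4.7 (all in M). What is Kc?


Kc = [C][D]^2/([A][B]^2)
= (4.2^1 × 4.7^2)/(3.3^1 × 2.7^2)
= 92.778/24.057
= 3.857

3.857


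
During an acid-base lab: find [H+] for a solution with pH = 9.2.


[H+] = 10^(-pH) = 10^(-9.2)
= 6.31×10^-10 M

6.31×10^-10 M


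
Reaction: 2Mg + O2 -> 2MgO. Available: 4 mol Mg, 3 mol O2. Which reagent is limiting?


Mole ratio available / coefficient:
  Mg: 4/2 = 2.000
  O2: 3/1 = 3.000
Smaller ratio is limiting.

Mg


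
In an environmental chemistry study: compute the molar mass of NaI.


M(NaI) = 1×22.99 + 1×126.9
= 22.99 + 126.9
= 149.89 g/mol

149.89 g/mol


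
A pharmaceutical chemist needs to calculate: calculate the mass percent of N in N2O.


M(N2O) = 2×14.01 + 1×16.0 = 44.02 g/mol
Mass of N = 2 × 14.01 = 28.02 g/mol
% N = 28.02/44.02 × 100 = 63.65%

63.65%


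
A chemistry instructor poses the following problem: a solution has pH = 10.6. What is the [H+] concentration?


[H+] = 10^(-pH) = 10^(-10.6)
= 2.51×10^-11 M

2.51×10^-11 M


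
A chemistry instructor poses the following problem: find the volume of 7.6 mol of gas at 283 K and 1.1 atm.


PV = nRT  (R = 0.08206 L·atm/(mol·K))
V = nRT/P = 7.6×0.08206×283/1.1
= 160.45 L

160.45 L


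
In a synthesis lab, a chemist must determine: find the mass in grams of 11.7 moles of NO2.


M(NO2) = 46.01 g/mol
mass = n × M = 11.7 × 46.01 = 538.32 g

538.32 g


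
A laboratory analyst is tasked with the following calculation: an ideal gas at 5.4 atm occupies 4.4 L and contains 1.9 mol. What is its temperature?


PV = nRT  (R = 0.08206 L·atm/(mol·K))
T = PV/(nR) = 5.4×4.4/(1.9×0.08206)
= 23.76/0.155914
= 152.39 K

152.39 K


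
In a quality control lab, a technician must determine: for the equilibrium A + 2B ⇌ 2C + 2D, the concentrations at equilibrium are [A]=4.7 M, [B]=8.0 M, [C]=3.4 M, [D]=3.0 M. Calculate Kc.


Kc = [C]^2[D]^2/([A][B]^2)
= (3.4^2 × 3.0^2)/(4.7^1 × 8.0^2)
= 104.04/300.8
= 0.3459

0.3459


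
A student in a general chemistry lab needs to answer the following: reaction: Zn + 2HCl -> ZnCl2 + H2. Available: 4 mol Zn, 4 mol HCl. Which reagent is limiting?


Mole ratio available / coefficient:
  Zn: 4/1 = 4.000
  HCl: 4/2 = 2.000
Smaller ratio is limiting.

HCl


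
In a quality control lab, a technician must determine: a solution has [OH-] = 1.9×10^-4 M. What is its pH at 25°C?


pOH = -log10([OH-]) = -log10(1.9×10^-4)
= 4 - log10(1.9) = 3.72
pH = 14 - pOH = 14 - 3.72 = 10.28

10.28


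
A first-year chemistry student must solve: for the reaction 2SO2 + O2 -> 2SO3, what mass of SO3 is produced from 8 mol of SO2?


Mole ratio SO3:SO2 = 2:2
n(SO3) = 8 × 2/2 = 8.000 mol
mass = 8.000 × 80.07 = 640.56 g

640.56 g


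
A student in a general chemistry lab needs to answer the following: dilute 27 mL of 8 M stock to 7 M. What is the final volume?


C1V1 = C2V2
8 × 27 = 7 × V2
V2 = 216/7 = 30.86 mL

30.86 mL


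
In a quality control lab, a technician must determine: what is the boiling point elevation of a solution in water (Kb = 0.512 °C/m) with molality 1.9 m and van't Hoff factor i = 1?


ΔTb = Kb × m × i
= 0.512 × 1.9 × 1
= 0.9728 °C

0.9728 °C


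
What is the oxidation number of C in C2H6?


2x + 6(+1) = 0, so x = -3
Oxidation number: -3

-3


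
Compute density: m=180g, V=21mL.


ρ = mass/volume
= 180/21
= 8.571 g/mL

8.571 g/mL


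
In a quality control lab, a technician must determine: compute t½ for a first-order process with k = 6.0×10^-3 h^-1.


t½ = ln2/k = 0.693147/(6.0×10^-3 h^-1)
= 115.5 h

115.5 h


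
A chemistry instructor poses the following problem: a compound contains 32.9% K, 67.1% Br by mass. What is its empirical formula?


Assume 100 g sample. Moles of each element:
  K: 32.9/39.1 = 0.841 mol
  Br: 67.1/79.9 = 0.84 mol
Divide by smallest (0.84):
  K: 0.841/0.84 = 1.0
  Br: 0.84/0.84 = 1.0
Empirical formula: KBr

KBr


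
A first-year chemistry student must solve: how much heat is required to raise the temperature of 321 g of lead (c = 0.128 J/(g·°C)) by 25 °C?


q = mcΔT = 321 × 0.128 × 25
= 1027.20 J

1027.20 J


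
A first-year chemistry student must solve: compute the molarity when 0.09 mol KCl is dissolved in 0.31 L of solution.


M = n/V = 0.09/0.31 = 0.290 mol/L

0.290 M


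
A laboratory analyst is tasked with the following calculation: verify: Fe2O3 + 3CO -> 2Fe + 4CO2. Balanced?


Equation: Fe2O3 + 3CO -> 2Fe + 4CO2
Check atoms: C: 3≠4, Fe: 2=2, O: 6≠8
Not balanced

No, not balanced


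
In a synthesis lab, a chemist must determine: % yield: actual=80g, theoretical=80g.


% yield = actual/theoretical × 100
= 80/80 × 100
= 100.0%

100.0%
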